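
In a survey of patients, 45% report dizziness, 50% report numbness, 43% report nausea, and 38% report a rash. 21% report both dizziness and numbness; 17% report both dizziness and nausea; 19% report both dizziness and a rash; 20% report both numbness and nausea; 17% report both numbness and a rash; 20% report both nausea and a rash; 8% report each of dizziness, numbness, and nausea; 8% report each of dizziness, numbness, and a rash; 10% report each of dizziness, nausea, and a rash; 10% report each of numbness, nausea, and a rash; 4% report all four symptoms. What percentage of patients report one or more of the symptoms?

94%

P(≥1) = 45 + 50 + 43 + 38 − 21 − 17 − 19 − 20 − 17 − 20 + 8 + 8 + 10 + 10 − 4 = 94%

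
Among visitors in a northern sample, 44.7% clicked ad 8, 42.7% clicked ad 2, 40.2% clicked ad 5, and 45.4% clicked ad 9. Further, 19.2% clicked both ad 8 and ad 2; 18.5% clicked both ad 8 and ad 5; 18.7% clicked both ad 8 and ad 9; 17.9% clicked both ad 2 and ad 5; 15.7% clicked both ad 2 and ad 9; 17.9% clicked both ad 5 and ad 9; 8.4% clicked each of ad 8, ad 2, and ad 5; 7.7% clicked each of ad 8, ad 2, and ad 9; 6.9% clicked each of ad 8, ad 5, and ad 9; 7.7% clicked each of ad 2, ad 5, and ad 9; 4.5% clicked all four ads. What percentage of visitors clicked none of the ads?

8.7%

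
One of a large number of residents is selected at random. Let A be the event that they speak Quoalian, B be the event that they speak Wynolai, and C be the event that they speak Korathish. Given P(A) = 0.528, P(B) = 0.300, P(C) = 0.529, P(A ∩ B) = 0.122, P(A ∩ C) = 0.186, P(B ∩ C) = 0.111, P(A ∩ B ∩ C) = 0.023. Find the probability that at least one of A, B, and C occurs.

0.961

By inclusion-exclusion,
P(A ∪ B ∪ C) = 0.528 + 0.300 + 0.529 − 0.122 − 0.186 − 0.111 + 0.023 = 0.961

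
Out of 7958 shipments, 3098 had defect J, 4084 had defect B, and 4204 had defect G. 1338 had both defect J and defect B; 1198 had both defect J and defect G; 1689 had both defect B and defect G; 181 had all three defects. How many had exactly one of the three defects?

Using the inclusion–exclusion count for exactly one event:
|exactly one| = 3098 + 4084 + 4204 − 2·1338 − 2·1198 − 2·1689 + 3·181 = 3479

3479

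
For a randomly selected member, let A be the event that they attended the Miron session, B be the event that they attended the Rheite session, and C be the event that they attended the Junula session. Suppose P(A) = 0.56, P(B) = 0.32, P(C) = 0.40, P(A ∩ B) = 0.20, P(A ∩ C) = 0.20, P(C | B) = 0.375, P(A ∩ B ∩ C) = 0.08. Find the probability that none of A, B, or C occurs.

0.16

P(B ∩ C) = P(B)·P(C|B) = 0.32 × 0.375 = 0.12
By inclusion–exclusion:
P(A ∪ B ∪ C) = 0.56 + 0.32 + 0.40 − 0.20 − 0.20 − 0.12 + 0.08 = 0.84
P(none) = 1 − 0.84 = 0.16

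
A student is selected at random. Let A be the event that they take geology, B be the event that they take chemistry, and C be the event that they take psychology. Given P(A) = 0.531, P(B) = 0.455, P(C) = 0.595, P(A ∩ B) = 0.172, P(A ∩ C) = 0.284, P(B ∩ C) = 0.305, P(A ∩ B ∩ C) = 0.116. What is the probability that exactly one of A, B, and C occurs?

By inclusion–exclusion (exactly-one form):
P(exactly one) = 0.531 + 0.455 + 0.595 − 2·0.172 − 2·0.284 − 2·0.305 + 3·0.116 = 0.407

0.407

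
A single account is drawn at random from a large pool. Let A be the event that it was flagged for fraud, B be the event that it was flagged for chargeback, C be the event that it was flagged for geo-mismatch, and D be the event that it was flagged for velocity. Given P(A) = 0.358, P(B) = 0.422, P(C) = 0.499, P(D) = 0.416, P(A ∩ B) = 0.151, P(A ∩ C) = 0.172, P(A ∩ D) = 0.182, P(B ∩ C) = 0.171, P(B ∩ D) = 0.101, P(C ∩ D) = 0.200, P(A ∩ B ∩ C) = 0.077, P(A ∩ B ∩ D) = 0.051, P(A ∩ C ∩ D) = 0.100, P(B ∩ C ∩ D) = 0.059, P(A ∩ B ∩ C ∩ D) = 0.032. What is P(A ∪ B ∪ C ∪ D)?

By inclusion–exclusion:
P(A ∪ B ∪ C ∪ D) = 0.358 + 0.422 + 0.499 + 0.416 − 0.151 − 0.172 − 0.182 − 0.171 − 0.101 − 0.200 + 0.077 + 0.051 + 0.100 + 0.059 − 0.032 = 0.973

0.973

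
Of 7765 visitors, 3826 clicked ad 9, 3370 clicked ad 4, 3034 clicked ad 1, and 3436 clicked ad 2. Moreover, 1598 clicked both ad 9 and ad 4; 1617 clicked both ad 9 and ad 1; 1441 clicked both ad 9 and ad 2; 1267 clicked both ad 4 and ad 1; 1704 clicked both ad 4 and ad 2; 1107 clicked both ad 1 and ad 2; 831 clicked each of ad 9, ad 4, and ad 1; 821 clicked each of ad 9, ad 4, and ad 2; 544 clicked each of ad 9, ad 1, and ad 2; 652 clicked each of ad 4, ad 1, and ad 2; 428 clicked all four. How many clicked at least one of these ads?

7352

N(≥1) = 3826 + 3370 + 3034 + 3436 − 1598 − 1617 − 1441 − 1267 − 1704 − 1107 + 831 + 821 + 544 + 652 − 428 = 7352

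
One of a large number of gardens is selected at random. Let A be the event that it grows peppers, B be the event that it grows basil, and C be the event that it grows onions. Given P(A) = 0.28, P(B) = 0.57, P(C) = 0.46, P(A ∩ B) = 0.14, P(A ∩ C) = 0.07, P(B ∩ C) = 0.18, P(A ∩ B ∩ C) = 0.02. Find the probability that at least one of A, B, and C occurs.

By inclusion-exclusion,
P(A ∪ B ∪ C) = 0.28 + 0.57 + 0.46 − 0.14 − 0.07 − 0.18 + 0.02 = 0.94

0.94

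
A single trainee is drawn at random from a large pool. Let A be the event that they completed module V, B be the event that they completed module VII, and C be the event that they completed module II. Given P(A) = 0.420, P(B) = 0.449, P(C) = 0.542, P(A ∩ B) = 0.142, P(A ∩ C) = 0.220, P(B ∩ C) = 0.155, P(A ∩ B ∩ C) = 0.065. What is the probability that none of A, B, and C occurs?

P(A ∪ B ∪ C) = 0.420 + 0.449 + 0.542 − 0.142 − 0.220 − 0.155 + 0.065 = 0.959
P(none) = 1 − 0.959 = 0.041

0.041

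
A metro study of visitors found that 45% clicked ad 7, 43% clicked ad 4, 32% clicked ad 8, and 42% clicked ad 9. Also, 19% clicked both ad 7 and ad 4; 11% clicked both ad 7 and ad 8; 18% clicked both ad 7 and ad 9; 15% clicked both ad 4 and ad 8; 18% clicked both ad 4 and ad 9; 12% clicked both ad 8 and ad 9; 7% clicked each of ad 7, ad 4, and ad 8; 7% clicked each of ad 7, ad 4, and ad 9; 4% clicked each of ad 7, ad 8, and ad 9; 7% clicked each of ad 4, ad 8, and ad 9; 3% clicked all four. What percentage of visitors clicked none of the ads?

9%

By inclusion-exclusion,
P(union) = 45 + 43 + 32 + 42 − 19 − 11 − 18 − 15 − 18 − 12 + 7 + 7 + 4 + 7 − 3 = 91%
P(none) = 100% − 91% = 9%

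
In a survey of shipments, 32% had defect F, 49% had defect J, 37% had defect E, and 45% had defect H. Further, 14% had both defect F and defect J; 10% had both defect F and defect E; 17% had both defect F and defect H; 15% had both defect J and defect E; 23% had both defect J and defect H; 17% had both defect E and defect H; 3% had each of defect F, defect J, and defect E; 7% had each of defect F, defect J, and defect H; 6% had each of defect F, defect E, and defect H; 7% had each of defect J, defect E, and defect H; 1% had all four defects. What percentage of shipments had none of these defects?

11%

P(union) = 32 + 49 + 37 + 45 − 14 − 10 − 17 − 15 − 23 − 17 + 3 + 7 + 6 + 7 − 1 = 89%
P(none) = 100% − 89% = 11%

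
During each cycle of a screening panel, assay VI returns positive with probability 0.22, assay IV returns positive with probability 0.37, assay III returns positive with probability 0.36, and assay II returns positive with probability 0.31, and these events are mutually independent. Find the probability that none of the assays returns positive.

Independence gives P(none) = ∏(1 − pᵢ).
P(none) = (1 − 0.22) × (1 − 0.37) × (1 − 0.36) × (1 − 0.31) = 0.78 × 0.63 × 0.64 × 0.69 = 0.21700224

0.21700224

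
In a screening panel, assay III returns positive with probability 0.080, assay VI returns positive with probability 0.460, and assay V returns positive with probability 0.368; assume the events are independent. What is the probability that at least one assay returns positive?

P(none) = (1 − 0.080) × (1 − 0.460) × (1 − 0.368) = 0.920 × 0.540 × 0.632 = 0.3139776
P(at least one) = 1 − 0.3139776 = 0.6860224

0.6860224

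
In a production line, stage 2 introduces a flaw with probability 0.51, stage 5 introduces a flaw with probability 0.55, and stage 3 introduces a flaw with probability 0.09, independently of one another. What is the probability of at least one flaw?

P(none) = (1 − 0.51) × (1 − 0.55) × (1 − 0.09) = 0.49 × 0.45 × 0.91 = 0.200655
P(at least one) = 1 − 0.200655 = 0.799345

0.799345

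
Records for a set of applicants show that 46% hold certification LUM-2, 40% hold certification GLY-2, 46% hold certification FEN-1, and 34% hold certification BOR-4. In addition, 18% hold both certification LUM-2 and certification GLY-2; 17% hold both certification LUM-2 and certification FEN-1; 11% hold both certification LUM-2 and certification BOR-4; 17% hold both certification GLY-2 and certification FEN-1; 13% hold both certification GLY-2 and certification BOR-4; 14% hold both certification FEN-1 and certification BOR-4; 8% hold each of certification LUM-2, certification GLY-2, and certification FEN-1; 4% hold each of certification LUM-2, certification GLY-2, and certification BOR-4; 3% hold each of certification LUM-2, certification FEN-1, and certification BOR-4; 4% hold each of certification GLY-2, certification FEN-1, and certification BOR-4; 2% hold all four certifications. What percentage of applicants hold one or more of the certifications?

93%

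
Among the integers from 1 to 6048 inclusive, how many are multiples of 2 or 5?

3629

Inclusion–exclusion gives
floor(6048/2) + floor(6048/5) − floor(6048/10) = 3024 + 1209 − 604 = 3629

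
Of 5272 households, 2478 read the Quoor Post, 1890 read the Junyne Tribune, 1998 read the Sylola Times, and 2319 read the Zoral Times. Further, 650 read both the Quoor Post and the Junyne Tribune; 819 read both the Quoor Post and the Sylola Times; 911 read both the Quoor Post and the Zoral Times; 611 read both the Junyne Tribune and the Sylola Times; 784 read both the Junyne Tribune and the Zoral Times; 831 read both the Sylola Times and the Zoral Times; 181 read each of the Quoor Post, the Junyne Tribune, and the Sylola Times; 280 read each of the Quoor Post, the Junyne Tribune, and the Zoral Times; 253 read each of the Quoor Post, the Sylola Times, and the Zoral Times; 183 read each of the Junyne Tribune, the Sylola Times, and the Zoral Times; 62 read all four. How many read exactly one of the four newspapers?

1916

N(exactly one) = 2478 + 1890 + 1998 + 2319 − 2·650 − 2·819 − 2·911 − 2·611 − 2·784 − 2·831 + 3·181 + 3·280 + 3·253 + 3·183 − 4·62 = 1916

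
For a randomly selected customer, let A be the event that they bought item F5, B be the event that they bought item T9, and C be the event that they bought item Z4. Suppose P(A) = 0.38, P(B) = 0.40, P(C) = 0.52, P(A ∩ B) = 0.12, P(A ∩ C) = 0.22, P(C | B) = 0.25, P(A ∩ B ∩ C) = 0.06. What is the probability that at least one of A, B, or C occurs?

P(B ∩ C) = P(B)·P(C|B) = 0.40 × 0.25 = 0.10
By inclusion-exclusion,
P(A ∪ B ∪ C) = 0.38 + 0.40 + 0.52 − 0.12 − 0.22 − 0.10 + 0.06 = 0.92

0.92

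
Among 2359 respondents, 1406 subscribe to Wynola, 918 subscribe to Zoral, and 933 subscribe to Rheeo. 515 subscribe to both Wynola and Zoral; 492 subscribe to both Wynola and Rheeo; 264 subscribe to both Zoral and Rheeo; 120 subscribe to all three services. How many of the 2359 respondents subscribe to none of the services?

N(≥1) = 1406 + 918 + 933 − 515 − 492 − 264 + 120 = 2106
None: 2359 − 2106 = 253

253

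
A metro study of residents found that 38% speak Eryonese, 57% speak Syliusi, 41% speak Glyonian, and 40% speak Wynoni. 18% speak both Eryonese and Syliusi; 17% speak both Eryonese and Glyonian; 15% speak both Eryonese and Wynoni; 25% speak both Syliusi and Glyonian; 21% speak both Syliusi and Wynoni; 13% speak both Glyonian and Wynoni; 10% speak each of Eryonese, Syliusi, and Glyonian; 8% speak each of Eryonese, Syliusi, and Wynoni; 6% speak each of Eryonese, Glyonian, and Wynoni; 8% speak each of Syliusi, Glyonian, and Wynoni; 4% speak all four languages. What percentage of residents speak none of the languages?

Inclusion–exclusion gives
P(at least one) = 38 + 57 + 41 + 40 − 18 − 17 − 15 − 25 − 21 − 13 + 10 + 8 + 6 + 8 − 4 = 95%
P(none) = 100% − 95% = 5%

5%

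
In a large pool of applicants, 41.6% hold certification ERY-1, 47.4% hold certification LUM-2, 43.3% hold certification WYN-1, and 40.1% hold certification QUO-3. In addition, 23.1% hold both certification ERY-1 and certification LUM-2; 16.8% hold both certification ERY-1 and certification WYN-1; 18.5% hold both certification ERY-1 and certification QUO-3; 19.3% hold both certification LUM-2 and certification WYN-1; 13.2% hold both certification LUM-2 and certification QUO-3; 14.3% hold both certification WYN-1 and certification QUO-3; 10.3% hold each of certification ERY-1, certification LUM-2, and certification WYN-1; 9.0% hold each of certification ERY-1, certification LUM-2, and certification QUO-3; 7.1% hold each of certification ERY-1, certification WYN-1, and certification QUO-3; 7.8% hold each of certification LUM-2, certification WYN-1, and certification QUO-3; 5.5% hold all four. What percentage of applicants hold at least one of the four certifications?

95.9%

P(at least one) = 41.6 + 47.4 + 43.3 + 40.1 − 23.1 − 16.8 − 18.5 − 19.3 − 13.2 − 14.3 + 10.3 + 9.0 + 7.1 + 7.8 − 5.5 = 95.9%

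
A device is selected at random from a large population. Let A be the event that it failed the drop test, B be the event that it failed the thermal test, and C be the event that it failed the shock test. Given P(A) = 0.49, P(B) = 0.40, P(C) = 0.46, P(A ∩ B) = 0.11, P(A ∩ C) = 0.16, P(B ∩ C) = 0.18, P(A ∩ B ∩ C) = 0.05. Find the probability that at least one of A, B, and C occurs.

0.95

P(A ∪ B ∪ C) = 0.49 + 0.40 + 0.46 − 0.11 − 0.16 − 0.18 + 0.05 = 0.95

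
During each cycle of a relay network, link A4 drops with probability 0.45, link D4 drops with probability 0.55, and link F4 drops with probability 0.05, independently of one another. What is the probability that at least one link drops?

0.764875

Since the events are independent, P(none) is the product of the individual non-occurrence probabilities.
P(none) = (1 − 0.45) × (1 − 0.55) × (1 − 0.05) = 0.55 × 0.45 × 0.95 = 0.235125
P(at least one) = 1 − 0.235125 = 0.764875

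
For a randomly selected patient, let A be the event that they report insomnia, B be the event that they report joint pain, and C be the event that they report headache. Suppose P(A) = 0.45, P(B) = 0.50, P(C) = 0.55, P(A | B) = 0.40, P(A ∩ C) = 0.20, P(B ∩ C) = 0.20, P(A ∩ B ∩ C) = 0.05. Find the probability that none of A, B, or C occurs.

P(A ∩ B) = P(B)·P(A|B) = 0.50 × 0.40 = 0.20
P(A ∪ B ∪ C) = 0.45 + 0.50 + 0.55 − 0.20 − 0.20 − 0.20 + 0.05 = 0.95
P(none) = 1 − 0.95 = 0.05

0.05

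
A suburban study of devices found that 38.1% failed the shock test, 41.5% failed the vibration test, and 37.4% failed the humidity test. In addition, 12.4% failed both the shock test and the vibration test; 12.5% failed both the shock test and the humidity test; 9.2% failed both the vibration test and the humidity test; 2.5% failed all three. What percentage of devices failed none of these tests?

By inclusion–exclusion:
P(union) = 38.1 + 41.5 + 37.4 − 12.4 − 12.5 − 9.2 + 2.5 = 85.4%
P(none) = 100% − 85.4% = 14.6%

14.6%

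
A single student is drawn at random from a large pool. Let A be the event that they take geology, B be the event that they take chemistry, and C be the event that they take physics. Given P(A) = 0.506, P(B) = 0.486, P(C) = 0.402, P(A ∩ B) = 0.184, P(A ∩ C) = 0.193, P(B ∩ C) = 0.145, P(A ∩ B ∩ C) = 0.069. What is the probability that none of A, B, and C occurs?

P(A ∪ B ∪ C) = 0.506 + 0.486 + 0.402 − 0.184 − 0.193 − 0.145 + 0.069 = 0.941
P(none) = 1 − 0.941 = 0.059

0.059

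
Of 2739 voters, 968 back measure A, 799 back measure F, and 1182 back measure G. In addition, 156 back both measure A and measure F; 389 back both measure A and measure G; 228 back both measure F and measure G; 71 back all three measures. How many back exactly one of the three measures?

Using the inclusion–exclusion count for exactly one event:
|exactly one| = 968 + 799 + 1182 − 2·156 − 2·389 − 2·228 + 3·71 = 1616

1616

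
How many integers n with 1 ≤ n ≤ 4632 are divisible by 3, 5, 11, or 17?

By inclusion-exclusion,
floor(4632/3) + floor(4632/5) + floor(4632/11) + floor(4632/17) − floor(4632/15) − floor(4632/33) − floor(4632/51) − floor(4632/55) − floor(4632/85) − floor(4632/187) + floor(4632/165) + floor(4632/255) + floor(4632/561) + floor(4632/935) − floor(4632/2805) = 1544 + 926 + 421 + 272 − 308 − 140 − 90 − 84 − 54 − 24 + 28 + 18 + 8 + 4 − 1 = 2520

2520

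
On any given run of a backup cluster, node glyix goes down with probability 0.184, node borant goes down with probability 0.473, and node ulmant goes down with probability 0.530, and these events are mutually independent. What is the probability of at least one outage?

0.79788496

Independence gives P(none) = ∏(1 − pᵢ).
P(none) = (1 − 0.184) × (1 − 0.473) × (1 − 0.530) = 0.816 × 0.527 × 0.470 = 0.20211504
P(at least one) = 1 − 0.20211504 = 0.79788496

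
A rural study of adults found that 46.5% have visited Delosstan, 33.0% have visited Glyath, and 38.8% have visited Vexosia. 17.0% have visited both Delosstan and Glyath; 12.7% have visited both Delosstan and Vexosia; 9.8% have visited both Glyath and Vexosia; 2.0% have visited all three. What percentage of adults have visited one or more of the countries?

By inclusion-exclusion,
P(union) = 46.5 + 33.0 + 38.8 − 17.0 − 12.7 − 9.8 + 2.0 = 80.8%

80.8%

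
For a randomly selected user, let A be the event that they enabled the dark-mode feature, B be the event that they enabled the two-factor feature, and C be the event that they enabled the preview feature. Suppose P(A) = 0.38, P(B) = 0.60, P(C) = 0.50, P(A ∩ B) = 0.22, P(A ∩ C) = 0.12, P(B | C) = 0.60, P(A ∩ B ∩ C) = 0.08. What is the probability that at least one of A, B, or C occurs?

0.92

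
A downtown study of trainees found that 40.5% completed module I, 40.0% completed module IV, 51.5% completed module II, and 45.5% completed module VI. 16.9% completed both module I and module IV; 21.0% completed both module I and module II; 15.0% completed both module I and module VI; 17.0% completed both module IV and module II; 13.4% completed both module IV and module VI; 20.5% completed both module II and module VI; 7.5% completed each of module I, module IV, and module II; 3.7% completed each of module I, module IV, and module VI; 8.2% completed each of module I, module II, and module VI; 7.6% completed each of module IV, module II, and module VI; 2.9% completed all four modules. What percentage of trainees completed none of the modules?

P(at least one) = 40.5 + 40.0 + 51.5 + 45.5 − 16.9 − 21.0 − 15.0 − 17.0 − 13.4 − 20.5 + 7.5 + 3.7 + 8.2 + 7.6 − 2.9 = 97.8%
P(none) = 100% − 97.8% = 2.2%

2.2%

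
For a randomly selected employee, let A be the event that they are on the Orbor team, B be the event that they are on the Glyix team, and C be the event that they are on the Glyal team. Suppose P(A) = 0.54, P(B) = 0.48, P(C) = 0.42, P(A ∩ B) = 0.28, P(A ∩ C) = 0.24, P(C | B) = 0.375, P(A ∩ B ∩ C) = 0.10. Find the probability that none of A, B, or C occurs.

0.16

P(B ∩ C) = P(B)·P(C|B) = 0.48 × 0.375 = 0.18
Apply inclusion-exclusion:
P(A ∪ B ∪ C) = 0.54 + 0.48 + 0.42 − 0.28 − 0.24 − 0.18 + 0.10 = 0.84
P(none) = 1 − 0.84 = 0.16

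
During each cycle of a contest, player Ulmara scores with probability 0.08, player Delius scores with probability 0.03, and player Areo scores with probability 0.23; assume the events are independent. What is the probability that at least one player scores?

P(none) = (1 − 0.08) × (1 − 0.03) × (1 − 0.23) = 0.92 × 0.97 × 0.77 = 0.687148
P(at least one) = 1 − 0.687148 = 0.312852

0.312852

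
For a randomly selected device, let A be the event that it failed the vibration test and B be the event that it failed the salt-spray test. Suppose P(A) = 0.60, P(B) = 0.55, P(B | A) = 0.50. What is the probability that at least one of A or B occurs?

0.85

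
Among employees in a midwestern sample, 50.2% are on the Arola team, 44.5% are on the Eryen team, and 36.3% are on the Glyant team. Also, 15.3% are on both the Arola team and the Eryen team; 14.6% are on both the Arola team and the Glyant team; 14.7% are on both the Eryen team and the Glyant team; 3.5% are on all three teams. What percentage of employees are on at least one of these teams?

89.9%

By inclusion-exclusion,
P(≥1) = 50.2 + 44.5 + 36.3 − 15.3 − 14.6 − 14.7 + 3.5 = 89.9%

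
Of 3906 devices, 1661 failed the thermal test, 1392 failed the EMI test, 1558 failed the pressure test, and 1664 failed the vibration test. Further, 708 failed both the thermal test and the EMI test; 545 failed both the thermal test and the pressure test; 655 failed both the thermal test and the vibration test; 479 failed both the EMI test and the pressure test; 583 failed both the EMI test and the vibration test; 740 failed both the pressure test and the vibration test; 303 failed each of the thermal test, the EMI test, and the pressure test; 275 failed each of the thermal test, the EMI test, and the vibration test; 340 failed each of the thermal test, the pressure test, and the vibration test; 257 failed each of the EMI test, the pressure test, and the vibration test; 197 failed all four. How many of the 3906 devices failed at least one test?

By inclusion–exclusion:
N(≥1) = 1661 + 1392 + 1558 + 1664 − 708 − 545 − 655 − 479 − 583 − 740 + 303 + 275 + 340 + 257 − 197 = 3543

3543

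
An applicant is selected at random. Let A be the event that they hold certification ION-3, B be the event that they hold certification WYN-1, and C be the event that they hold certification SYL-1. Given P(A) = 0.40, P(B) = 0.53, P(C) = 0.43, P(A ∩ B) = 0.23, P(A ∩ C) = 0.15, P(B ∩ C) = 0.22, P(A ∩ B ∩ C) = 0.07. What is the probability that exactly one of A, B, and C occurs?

0.37

Using the inclusion–exclusion count for exactly one event:
P(exactly one) = 0.40 + 0.53 + 0.43 − 2·0.23 − 2·0.15 − 2·0.22 + 3·0.07 = 0.37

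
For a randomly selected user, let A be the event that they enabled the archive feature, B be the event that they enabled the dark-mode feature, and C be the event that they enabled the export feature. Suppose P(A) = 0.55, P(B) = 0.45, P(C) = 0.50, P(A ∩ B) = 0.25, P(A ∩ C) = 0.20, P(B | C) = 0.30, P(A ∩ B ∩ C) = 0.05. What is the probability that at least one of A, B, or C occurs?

0.95

P(B ∩ C) = P(C)·P(B|C) = 0.50 × 0.30 = 0.15
P(A ∪ B ∪ C) = 0.55 + 0.45 + 0.50 − 0.25 − 0.20 − 0.15 + 0.05 = 0.95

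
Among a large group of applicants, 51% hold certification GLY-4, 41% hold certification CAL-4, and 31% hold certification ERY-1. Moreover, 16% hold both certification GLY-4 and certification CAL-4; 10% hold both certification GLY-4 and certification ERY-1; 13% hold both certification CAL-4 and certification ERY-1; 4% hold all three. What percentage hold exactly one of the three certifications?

P(exactly one) = 51 + 41 + 31 − 2·16 − 2·10 − 2·13 + 3·4 = 57%

57%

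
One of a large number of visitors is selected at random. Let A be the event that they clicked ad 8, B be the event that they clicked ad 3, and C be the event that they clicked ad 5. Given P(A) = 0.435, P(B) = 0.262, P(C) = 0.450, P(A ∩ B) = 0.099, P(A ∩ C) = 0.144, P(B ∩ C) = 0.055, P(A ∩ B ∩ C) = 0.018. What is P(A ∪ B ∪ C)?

0.867

By inclusion-exclusion,
P(A ∪ B ∪ C) = 0.435 + 0.262 + 0.450 − 0.099 − 0.144 − 0.055 + 0.018 = 0.867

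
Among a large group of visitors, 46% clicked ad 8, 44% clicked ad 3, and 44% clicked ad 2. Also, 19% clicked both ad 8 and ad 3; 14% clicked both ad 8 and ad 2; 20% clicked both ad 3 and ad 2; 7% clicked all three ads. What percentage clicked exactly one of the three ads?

Using the inclusion–exclusion count for exactly one event:
P(exactly one) = 46 + 44 + 44 − 2·19 − 2·14 − 2·20 + 3·7 = 49%

49%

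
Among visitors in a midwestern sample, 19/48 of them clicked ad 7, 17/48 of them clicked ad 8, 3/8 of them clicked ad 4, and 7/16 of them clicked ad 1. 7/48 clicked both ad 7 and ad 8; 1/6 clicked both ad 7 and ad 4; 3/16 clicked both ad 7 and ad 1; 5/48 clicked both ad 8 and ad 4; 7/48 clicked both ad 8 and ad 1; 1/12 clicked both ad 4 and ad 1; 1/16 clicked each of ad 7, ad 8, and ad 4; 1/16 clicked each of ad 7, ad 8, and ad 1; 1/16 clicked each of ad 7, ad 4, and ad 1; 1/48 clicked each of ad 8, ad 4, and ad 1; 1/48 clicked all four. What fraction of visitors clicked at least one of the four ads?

By inclusion-exclusion,
P(at least one) = 19/48 + 17/48 + 3/8 + 7/16 − 7/48 − 1/6 − 3/16 − 5/48 − 7/48 − 1/12 + 1/16 + 1/16 + 1/16 + 1/48 − 1/48 = 11/12

11/12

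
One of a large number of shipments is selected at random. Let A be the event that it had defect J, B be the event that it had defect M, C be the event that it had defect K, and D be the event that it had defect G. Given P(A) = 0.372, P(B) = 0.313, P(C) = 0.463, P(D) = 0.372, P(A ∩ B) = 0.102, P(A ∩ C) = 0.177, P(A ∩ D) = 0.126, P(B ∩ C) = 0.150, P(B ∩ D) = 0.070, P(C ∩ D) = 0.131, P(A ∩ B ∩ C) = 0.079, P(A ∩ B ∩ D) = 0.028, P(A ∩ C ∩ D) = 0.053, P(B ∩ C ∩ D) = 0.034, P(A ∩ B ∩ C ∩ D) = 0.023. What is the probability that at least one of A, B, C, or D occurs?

0.935

P(A ∪ B ∪ C ∪ D) = 0.372 + 0.313 + 0.463 + 0.372 − 0.102 − 0.177 − 0.126 − 0.150 − 0.070 − 0.131 + 0.079 + 0.028 + 0.053 + 0.034 − 0.023 = 0.935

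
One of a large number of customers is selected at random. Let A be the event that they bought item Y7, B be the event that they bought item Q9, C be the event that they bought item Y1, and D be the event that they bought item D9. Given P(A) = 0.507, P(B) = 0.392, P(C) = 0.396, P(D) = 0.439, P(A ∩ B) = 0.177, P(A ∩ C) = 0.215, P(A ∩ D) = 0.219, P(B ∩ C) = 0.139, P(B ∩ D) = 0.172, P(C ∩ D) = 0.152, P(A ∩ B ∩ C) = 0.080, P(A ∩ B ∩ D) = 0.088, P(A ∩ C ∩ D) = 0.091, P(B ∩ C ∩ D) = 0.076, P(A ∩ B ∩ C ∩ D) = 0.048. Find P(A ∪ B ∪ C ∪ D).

0.947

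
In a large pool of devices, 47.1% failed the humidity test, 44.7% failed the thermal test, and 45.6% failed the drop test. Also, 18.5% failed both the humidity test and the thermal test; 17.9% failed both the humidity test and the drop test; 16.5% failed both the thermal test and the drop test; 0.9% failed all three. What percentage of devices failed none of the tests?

14.6%

Inclusion–exclusion gives
P(≥1) = 47.1 + 44.7 + 45.6 − 18.5 − 17.9 − 16.5 + 0.9 = 85.4%
P(none) = 100% − 85.4% = 14.6%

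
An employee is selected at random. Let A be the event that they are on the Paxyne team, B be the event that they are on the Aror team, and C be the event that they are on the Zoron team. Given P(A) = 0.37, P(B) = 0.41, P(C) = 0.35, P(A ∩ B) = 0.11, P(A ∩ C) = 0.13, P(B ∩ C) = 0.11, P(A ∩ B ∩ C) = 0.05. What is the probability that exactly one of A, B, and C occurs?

0.58

P(exactly one) = 0.37 + 0.41 + 0.35 − 2·0.11 − 2·0.13 − 2·0.11 + 3·0.05 = 0.58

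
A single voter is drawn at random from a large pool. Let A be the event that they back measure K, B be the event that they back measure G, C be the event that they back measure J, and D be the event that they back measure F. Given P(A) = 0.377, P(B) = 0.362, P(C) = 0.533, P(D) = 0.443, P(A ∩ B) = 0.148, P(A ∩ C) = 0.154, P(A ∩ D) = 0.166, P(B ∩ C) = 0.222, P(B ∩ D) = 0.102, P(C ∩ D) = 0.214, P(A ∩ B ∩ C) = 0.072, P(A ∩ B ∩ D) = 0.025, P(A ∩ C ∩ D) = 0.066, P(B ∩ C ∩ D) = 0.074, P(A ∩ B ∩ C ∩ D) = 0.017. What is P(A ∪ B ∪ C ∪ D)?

0.929

By inclusion-exclusion,
P(A ∪ B ∪ C ∪ D) = 0.377 + 0.362 + 0.533 + 0.443 − 0.148 − 0.154 − 0.166 − 0.222 − 0.102 − 0.214 + 0.072 + 0.025 + 0.066 + 0.074 − 0.017 = 0.929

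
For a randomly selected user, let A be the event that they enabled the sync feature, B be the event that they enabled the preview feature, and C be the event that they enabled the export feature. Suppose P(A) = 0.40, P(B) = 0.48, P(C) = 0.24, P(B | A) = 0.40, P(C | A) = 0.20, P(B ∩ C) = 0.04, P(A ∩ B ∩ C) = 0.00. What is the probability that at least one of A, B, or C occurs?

0.84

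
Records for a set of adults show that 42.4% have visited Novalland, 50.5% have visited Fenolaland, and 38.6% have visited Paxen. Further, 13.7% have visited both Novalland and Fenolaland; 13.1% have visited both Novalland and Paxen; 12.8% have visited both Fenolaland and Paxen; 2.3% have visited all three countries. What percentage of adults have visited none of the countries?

5.8%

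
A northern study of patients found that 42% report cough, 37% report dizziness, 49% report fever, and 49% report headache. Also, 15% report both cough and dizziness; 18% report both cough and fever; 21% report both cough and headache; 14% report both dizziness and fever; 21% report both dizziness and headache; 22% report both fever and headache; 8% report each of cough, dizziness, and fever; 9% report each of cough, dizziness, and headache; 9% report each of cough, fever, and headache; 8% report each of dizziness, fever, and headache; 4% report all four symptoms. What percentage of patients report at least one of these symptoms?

96%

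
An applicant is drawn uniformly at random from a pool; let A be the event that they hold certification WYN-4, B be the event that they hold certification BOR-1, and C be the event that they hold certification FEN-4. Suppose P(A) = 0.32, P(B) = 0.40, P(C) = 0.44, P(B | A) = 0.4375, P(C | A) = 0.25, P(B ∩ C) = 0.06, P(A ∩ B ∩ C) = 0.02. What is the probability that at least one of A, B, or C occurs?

0.90

P(A ∩ B) = P(A)·P(B|A) = 0.32 × 0.4375 = 0.14
P(A ∩ C) = P(A)·P(C|A) = 0.32 × 0.25 = 0.08
By inclusion–exclusion:
P(A ∪ B ∪ C) = 0.32 + 0.40 + 0.44 − 0.14 − 0.08 − 0.06 + 0.02 = 0.90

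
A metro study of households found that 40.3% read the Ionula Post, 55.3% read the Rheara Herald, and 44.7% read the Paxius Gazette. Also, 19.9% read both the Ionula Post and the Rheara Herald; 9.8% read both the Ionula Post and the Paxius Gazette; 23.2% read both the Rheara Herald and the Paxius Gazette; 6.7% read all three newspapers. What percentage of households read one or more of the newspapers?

P(at least one) = 40.3 + 55.3 + 44.7 − 19.9 − 9.8 − 23.2 + 6.7 = 94.1%

94.1%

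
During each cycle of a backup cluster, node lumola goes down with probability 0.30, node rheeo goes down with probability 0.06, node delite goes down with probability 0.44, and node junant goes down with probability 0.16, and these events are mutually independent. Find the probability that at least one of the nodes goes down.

Independence gives P(none) = ∏(1 − pᵢ).
P(none) = (1 − 0.30) × (1 − 0.06) × (1 − 0.44) × (1 − 0.16) = 0.70 × 0.94 × 0.56 × 0.84 = 0.3095232
P(at least one) = 1 − 0.3095232 = 0.6904768

0.6904768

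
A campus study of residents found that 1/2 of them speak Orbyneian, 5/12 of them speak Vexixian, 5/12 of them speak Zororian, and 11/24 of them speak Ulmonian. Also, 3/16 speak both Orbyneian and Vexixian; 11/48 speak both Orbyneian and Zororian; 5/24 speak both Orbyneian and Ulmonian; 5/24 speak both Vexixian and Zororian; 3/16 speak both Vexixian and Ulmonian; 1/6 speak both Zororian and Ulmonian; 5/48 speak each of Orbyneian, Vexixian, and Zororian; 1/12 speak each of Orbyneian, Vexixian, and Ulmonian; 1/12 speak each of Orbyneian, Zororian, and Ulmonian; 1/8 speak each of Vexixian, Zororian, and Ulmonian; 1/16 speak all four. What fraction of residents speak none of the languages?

Using inclusion–exclusion:
P(union) = 1/2 + 5/12 + 5/12 + 11/24 − 3/16 − 11/48 − 5/24 − 5/24 − 3/16 − 1/6 + 5/48 + 1/12 + 1/12 + 1/8 − 1/16 = 15/16
P(none) = 1 − 15/16 = 1/16

1/16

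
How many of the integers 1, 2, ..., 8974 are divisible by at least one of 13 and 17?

690 + 527 − 40 = 1177

1177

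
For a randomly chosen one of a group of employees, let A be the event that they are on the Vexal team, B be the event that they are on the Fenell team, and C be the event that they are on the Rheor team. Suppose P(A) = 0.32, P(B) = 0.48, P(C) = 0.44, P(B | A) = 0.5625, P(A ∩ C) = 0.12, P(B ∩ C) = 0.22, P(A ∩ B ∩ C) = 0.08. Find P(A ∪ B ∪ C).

0.80

P(A ∩ B) = P(A)·P(B|A) = 0.32 × 0.5625 = 0.18
Inclusion–exclusion gives
P(A ∪ B ∪ C) = 0.32 + 0.48 + 0.44 − 0.18 − 0.12 − 0.22 + 0.08 = 0.80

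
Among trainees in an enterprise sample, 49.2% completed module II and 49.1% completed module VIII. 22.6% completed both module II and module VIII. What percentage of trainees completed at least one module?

75.7%

Inclusion–exclusion gives
P(≥1) = 49.2 + 49.1 − 22.6 = 75.7%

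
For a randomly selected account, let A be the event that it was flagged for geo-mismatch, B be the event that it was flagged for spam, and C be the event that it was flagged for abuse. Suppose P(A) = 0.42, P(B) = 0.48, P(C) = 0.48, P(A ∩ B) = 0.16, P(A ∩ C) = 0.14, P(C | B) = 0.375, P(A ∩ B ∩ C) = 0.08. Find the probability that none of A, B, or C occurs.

0.02

P(B ∩ C) = P(B)·P(C|B) = 0.48 × 0.375 = 0.18
P(A ∪ B ∪ C) = 0.42 + 0.48 + 0.48 − 0.16 − 0.14 − 0.18 + 0.08 = 0.98
P(none) = 1 − 0.98 = 0.02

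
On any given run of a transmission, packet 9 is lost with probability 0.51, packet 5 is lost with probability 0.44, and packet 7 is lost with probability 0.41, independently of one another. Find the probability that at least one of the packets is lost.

0.838104

Independence gives P(none) = ∏(1 − pᵢ).
P(none) = (1 − 0.51) × (1 − 0.44) × (1 − 0.41) = 0.49 × 0.56 × 0.59 = 0.161896
P(at least one) = 1 − 0.161896 = 0.838104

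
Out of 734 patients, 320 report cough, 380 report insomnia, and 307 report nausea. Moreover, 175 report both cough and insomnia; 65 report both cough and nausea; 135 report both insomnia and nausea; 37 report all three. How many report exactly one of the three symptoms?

Using the inclusion–exclusion count for exactly one event:
N(exactly one) = 320 + 380 + 307 − 2·175 − 2·65 − 2·135 + 3·37 = 368

368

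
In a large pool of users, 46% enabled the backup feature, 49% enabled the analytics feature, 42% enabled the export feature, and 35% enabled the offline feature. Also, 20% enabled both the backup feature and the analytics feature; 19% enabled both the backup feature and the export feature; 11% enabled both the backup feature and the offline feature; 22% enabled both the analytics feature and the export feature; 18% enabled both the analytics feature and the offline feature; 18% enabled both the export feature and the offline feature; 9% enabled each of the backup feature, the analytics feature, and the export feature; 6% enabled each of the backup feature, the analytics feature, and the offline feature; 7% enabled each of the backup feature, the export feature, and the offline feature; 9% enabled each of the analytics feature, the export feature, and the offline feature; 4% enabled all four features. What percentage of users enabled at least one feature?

91%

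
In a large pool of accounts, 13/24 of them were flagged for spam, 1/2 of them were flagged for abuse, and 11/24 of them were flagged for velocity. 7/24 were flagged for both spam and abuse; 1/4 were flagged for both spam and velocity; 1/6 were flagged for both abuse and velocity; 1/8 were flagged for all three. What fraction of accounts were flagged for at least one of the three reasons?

11/12

Inclusion–exclusion gives
P(≥1) = 13/24 + 1/2 + 11/24 − 7/24 − 1/4 − 1/6 + 1/8 = 11/12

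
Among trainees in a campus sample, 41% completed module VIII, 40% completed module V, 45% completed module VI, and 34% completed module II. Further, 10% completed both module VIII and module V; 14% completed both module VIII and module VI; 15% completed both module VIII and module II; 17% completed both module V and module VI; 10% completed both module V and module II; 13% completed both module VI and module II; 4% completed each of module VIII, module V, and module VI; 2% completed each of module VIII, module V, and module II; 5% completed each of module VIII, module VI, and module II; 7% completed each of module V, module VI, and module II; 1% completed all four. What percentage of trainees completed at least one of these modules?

Inclusion–exclusion gives
P(union) = 41 + 40 + 45 + 34 − 10 − 14 − 15 − 17 − 10 − 13 + 4 + 2 + 5 + 7 − 1 = 98%

98%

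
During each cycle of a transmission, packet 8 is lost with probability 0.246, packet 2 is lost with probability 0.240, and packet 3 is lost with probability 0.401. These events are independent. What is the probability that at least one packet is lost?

0.65674904

Since the events are independent, P(none) is the product of the individual non-occurrence probabilities.
P(none) = (1 − 0.246) × (1 − 0.240) × (1 − 0.401) = 0.754 × 0.760 × 0.599 = 0.34325096
P(at least one) = 1 − 0.34325096 = 0.65674904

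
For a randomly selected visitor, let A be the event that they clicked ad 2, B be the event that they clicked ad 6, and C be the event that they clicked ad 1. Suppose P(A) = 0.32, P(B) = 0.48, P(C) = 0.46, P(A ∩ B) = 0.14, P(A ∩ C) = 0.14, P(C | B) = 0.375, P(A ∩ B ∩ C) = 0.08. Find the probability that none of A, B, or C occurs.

0.12

P(B ∩ C) = P(B)·P(C|B) = 0.48 × 0.375 = 0.18
Using inclusion–exclusion:
P(A ∪ B ∪ C) = 0.32 + 0.48 + 0.46 − 0.14 − 0.14 − 0.18 + 0.08 = 0.88
P(none) = 1 − 0.88 = 0.12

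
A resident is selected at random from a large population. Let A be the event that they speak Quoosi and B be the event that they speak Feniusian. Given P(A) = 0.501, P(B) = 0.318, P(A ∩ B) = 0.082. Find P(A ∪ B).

0.737

Using inclusion–exclusion:
P(A ∪ B) = 0.501 + 0.318 − 0.082 = 0.737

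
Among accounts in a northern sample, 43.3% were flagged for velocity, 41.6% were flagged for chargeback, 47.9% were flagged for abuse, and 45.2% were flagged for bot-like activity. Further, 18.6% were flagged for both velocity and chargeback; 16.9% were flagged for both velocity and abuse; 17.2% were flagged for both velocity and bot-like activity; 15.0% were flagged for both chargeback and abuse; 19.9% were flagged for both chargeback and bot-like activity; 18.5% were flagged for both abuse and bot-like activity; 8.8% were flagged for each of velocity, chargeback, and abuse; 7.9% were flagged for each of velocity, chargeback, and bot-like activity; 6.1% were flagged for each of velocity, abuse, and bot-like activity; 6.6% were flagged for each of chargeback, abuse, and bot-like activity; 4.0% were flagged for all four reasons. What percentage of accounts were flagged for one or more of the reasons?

P(union) = 43.3 + 41.6 + 47.9 + 45.2 − 18.6 − 16.9 − 17.2 − 15.0 − 19.9 − 18.5 + 8.8 + 7.9 + 6.1 + 6.6 − 4.0 = 97.3%

97.3%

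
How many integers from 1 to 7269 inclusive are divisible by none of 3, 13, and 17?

By inclusion-exclusion,
2423 + 559 + 427 − 186 − 142 − 32 + 10 = 3059
7269 − 3059 = 4210

4210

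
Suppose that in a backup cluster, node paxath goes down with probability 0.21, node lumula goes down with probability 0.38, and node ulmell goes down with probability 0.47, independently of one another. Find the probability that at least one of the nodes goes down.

0.740406

Since the events are independent, P(none) is the product of the individual non-occurrence probabilities.
P(none) = (1 − 0.21) × (1 − 0.38) × (1 − 0.47) = 0.79 × 0.62 × 0.53 = 0.259594
P(at least one) = 1 − 0.259594 = 0.740406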